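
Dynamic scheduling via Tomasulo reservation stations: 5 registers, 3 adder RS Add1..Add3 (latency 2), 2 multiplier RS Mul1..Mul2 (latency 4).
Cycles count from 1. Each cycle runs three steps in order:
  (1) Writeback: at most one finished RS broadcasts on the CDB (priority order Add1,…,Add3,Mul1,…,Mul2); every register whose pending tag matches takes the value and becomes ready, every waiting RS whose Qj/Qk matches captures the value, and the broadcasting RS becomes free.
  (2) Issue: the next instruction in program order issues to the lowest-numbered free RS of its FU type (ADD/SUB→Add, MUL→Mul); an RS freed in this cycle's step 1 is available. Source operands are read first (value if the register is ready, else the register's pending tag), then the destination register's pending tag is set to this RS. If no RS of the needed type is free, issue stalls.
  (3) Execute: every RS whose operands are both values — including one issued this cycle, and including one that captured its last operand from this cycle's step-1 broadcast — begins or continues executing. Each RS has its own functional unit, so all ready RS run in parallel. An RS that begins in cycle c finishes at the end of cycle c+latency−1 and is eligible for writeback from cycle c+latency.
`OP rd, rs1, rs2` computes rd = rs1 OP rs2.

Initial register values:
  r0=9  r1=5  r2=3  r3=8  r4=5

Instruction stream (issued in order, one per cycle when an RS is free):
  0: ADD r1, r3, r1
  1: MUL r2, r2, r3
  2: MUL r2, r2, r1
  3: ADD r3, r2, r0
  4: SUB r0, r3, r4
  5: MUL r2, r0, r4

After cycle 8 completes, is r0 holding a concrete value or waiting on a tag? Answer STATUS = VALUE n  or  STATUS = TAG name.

STATUS = TAG Add2

cycle 1: issue ADD r1<-Add1 // r0:9,r1:Add1,r2:3,r3:8,r4:5
cycle 2: issue MUL r2<-Mul1 // r0:9,r1:Add1,r2:Mul1,r3:8,r4:5
cycle 3: CDB Add1=13; issue MUL r2<-Mul2 // r0:9,r1:13,r2:Mul2,r3:8,r4:5
cycle 4: issue ADD r3<-Add1 // r0:9,r1:13,r2:Mul2,r3:Add1,r4:5
cycle 5: issue SUB r0<-Add2 // r0:Add2,r1:13,r2:Mul2,r3:Add1,r4:5
cycle 6: CDB Mul1=24; issue MUL r2<-Mul1 // r0:Add2,r1:13,r2:Mul1,r3:Add1,r4:5
cycle 7: - // r0:Add2,r1:13,r2:Mul1,r3:Add1,r4:5
cycle 8: - // r0:Add2,r1:13,r2:Mul1,r3:Add1,r4:5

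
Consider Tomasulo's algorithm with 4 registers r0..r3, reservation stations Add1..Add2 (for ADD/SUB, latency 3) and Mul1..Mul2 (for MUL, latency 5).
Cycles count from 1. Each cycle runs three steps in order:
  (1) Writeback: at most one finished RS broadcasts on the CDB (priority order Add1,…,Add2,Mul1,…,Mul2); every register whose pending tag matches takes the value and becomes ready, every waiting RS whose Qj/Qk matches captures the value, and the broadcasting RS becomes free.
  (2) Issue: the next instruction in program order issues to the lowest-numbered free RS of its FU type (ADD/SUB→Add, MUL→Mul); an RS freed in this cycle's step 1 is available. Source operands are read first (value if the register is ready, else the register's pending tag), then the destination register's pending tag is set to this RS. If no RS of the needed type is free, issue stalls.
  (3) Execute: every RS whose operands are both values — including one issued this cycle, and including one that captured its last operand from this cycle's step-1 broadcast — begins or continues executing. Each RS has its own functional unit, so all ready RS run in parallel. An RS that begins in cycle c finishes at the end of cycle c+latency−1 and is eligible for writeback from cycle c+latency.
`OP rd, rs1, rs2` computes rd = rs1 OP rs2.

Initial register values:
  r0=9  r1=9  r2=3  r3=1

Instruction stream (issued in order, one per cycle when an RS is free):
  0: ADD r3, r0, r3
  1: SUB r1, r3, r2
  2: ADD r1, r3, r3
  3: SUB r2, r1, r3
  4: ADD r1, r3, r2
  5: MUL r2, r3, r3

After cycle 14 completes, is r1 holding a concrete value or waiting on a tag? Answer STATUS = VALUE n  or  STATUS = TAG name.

STATUS = VALUE 20

cycle 1: issue ADD r3<-Add1 // r0:9,r1:9,r2:3,r3:Add1
cycle 2: issue SUB r1<-Add2 // r0:9,r1:Add2,r2:3,r3:Add1
cycle 3: stall // r0:9,r1:Add2,r2:3,r3:Add1
cycle 4: CDB Add1=10; issue ADD r1<-Add1 // r0:9,r1:Add1,r2:3,r3:10
cycle 5: stall // r0:9,r1:Add1,r2:3,r3:10
cycle 6: stall // r0:9,r1:Add1,r2:3,r3:10
cycle 7: CDB Add1=20; issue SUB r2<-Add1 // r0:9,r1:20,r2:Add1,r3:10
cycle 8: CDB Add2=7; issue ADD r1<-Add2 // r0:9,r1:Add2,r2:Add1,r3:10
cycle 9: issue MUL r2<-Mul1 // r0:9,r1:Add2,r2:Mul1,r3:10
cycle 10: CDB Add1=10 // r0:9,r1:Add2,r2:Mul1,r3:10
cycle 11: - // r0:9,r1:Add2,r2:Mul1,r3:10
cycle 12: - // r0:9,r1:Add2,r2:Mul1,r3:10
cycle 13: CDB Add2=20 // r0:9,r1:20,r2:Mul1,r3:10
cycle 14: CDB Mul1=100 // r0:9,r1:20,r2:100,r3:10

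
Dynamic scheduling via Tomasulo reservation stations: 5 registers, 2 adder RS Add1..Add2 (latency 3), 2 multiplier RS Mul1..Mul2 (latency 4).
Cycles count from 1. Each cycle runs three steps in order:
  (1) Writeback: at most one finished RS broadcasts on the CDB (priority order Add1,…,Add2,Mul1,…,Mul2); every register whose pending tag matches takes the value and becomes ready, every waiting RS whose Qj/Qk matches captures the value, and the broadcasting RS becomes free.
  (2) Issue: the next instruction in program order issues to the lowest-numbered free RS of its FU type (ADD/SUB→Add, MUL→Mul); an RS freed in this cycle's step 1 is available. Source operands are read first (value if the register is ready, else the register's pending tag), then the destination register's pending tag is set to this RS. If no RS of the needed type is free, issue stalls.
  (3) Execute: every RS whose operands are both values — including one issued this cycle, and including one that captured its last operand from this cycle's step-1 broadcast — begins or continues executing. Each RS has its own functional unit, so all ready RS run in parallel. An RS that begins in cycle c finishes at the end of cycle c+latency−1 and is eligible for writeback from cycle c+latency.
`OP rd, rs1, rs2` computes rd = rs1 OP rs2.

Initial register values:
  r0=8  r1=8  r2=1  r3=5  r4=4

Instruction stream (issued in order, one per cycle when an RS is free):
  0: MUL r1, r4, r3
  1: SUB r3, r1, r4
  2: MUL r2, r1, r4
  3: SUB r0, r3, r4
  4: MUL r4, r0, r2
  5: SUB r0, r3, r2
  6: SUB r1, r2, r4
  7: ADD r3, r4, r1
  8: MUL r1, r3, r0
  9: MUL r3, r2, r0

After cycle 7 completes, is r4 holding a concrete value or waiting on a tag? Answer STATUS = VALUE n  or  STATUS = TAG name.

STATUS = TAG Mul1

  c1: issue MUL r1<-Mul1  regs: r0:8,r1:Mul1,r2:1,r3:5,r4:4
  c2: issue SUB r3<-Add1  regs: r0:8,r1:Mul1,r2:1,r3:Add1,r4:4
  c3: issue MUL r2<-Mul2  regs: r0:8,r1:Mul1,r2:Mul2,r3:Add1,r4:4
  c4: issue SUB r0<-Add2  regs: r0:Add2,r1:Mul1,r2:Mul2,r3:Add1,r4:4
  c5: CDB Mul1=20; issue MUL r4<-Mul1  regs: r0:Add2,r1:20,r2:Mul2,r3:Add1,r4:Mul1
  c6: stall  regs: r0:Add2,r1:20,r2:Mul2,r3:Add1,r4:Mul1
  c7: stall  regs: r0:Add2,r1:20,r2:Mul2,r3:Add1,r4:Mul1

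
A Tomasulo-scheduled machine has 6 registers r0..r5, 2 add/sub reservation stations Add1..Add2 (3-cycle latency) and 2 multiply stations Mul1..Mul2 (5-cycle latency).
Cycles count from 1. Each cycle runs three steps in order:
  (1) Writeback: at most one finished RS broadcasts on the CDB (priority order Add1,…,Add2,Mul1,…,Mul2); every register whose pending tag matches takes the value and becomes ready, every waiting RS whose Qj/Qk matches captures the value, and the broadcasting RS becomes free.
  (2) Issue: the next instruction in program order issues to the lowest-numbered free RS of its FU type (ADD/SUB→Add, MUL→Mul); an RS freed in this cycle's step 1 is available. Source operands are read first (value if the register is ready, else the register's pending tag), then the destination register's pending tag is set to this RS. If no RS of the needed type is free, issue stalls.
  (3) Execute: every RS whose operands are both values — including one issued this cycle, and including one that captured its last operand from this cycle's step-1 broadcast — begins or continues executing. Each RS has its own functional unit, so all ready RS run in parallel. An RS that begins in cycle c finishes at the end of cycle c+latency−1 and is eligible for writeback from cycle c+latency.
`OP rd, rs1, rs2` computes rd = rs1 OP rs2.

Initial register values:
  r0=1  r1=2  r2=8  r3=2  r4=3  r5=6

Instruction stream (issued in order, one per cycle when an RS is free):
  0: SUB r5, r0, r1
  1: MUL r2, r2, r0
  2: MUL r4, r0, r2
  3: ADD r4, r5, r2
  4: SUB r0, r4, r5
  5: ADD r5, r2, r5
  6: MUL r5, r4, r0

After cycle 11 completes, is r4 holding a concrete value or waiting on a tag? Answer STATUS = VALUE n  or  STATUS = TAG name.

STATUS = VALUE 7

  c1: issue SUB r5<-Add1  regs: r0:1,r1:2,r2:8,r3:2,r4:3,r5:Add1
  c2: issue MUL r2<-Mul1  regs: r0:1,r1:2,r2:Mul1,r3:2,r4:3,r5:Add1
  c3: issue MUL r4<-Mul2  regs: r0:1,r1:2,r2:Mul1,r3:2,r4:Mul2,r5:Add1
  c4: CDB Add1=-1; issue ADD r4<-Add1  regs: r0:1,r1:2,r2:Mul1,r3:2,r4:Add1,r5:-1
  c5: issue SUB r0<-Add2  regs: r0:Add2,r1:2,r2:Mul1,r3:2,r4:Add1,r5:-1
  c6: stall  regs: r0:Add2,r1:2,r2:Mul1,r3:2,r4:Add1,r5:-1
  c7: CDB Mul1=8; stall  regs: r0:Add2,r1:2,r2:8,r3:2,r4:Add1,r5:-1
  c8: stall  regs: r0:Add2,r1:2,r2:8,r3:2,r4:Add1,r5:-1
  c9: stall  regs: r0:Add2,r1:2,r2:8,r3:2,r4:Add1,r5:-1
  c10: CDB Add1=7; issue ADD r5<-Add1  regs: r0:Add2,r1:2,r2:8,r3:2,r4:7,r5:Add1
  c11: issue MUL r5<-Mul1  regs: r0:Add2,r1:2,r2:8,r3:2,r4:7,r5:Mul1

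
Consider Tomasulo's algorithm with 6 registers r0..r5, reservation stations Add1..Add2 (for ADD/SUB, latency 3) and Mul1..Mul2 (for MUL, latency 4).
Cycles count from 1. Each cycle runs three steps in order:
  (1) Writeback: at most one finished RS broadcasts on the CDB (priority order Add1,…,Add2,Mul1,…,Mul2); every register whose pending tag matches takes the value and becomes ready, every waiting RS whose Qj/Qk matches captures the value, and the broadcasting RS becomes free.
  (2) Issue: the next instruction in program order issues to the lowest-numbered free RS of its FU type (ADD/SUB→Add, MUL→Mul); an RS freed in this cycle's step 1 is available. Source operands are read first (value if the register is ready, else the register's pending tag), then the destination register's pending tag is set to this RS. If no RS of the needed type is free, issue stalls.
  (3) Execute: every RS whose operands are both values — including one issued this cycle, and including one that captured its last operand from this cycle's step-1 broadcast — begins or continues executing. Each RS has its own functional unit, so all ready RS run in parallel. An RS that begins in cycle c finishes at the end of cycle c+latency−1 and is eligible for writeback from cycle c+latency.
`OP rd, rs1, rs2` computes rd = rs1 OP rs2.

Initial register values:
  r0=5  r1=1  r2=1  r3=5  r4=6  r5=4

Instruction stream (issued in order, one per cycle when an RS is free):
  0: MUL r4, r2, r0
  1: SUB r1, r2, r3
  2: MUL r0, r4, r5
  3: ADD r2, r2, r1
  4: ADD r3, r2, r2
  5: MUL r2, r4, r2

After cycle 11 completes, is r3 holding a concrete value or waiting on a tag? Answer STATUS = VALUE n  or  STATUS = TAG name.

cycle 1: issue MUL r4<-Mul1 // r0:5,r1:1,r2:1,r3:5,r4:Mul1,r5:4
cycle 2: issue SUB r1<-Add1 // r0:5,r1:Add1,r2:1,r3:5,r4:Mul1,r5:4
cycle 3: issue MUL r0<-Mul2 // r0:Mul2,r1:Add1,r2:1,r3:5,r4:Mul1,r5:4
cycle 4: issue ADD r2<-Add2 // r0:Mul2,r1:Add1,r2:Add2,r3:5,r4:Mul1,r5:4
cycle 5: CDB Add1=-4; issue ADD r3<-Add1 // r0:Mul2,r1:-4,r2:Add2,r3:Add1,r4:Mul1,r5:4
cycle 6: CDB Mul1=5; issue MUL r2<-Mul1 // r0:Mul2,r1:-4,r2:Mul1,r3:Add1,r4:5,r5:4
cycle 7: - // r0:Mul2,r1:-4,r2:Mul1,r3:Add1,r4:5,r5:4
cycle 8: CDB Add2=-3 // r0:Mul2,r1:-4,r2:Mul1,r3:Add1,r4:5,r5:4
cycle 9: - // r0:Mul2,r1:-4,r2:Mul1,r3:Add1,r4:5,r5:4
cycle 10: CDB Mul2=20 // r0:20,r1:-4,r2:Mul1,r3:Add1,r4:5,r5:4
cycle 11: CDB Add1=-6 // r0:20,r1:-4,r2:Mul1,r3:-6,r4:5,r5:4

STATUS = VALUE -6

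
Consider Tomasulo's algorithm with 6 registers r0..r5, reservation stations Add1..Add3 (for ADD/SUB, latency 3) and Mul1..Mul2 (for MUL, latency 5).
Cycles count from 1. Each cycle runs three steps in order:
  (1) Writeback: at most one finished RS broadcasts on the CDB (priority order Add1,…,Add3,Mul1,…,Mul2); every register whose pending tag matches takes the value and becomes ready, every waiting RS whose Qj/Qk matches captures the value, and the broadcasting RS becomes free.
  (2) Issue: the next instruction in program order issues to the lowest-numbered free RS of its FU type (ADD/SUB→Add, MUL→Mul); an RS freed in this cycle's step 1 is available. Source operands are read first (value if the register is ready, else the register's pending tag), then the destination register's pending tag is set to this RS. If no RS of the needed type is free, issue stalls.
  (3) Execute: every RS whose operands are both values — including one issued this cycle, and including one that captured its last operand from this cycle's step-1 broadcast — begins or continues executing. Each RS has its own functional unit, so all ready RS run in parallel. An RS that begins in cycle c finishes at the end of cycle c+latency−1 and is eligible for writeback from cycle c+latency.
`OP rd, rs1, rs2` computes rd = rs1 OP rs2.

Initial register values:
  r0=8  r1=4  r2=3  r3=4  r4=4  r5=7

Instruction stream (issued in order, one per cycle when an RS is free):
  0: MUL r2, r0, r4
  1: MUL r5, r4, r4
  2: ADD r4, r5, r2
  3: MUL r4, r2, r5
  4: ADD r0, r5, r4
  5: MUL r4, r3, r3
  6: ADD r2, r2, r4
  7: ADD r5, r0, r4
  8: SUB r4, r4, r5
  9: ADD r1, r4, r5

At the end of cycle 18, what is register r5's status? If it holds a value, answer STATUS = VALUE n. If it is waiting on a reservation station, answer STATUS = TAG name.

  c1: issue MUL r2<-Mul1  regs: r0:8,r1:4,r2:Mul1,r3:4,r4:4,r5:7
  c2: issue MUL r5<-Mul2  regs: r0:8,r1:4,r2:Mul1,r3:4,r4:4,r5:Mul2
  c3: issue ADD r4<-Add1  regs: r0:8,r1:4,r2:Mul1,r3:4,r4:Add1,r5:Mul2
  c4: stall  regs: r0:8,r1:4,r2:Mul1,r3:4,r4:Add1,r5:Mul2
  c5: stall  regs: r0:8,r1:4,r2:Mul1,r3:4,r4:Add1,r5:Mul2
  c6: CDB Mul1=32; issue MUL r4<-Mul1  regs: r0:8,r1:4,r2:32,r3:4,r4:Mul1,r5:Mul2
  c7: CDB Mul2=16; issue ADD r0<-Add2  regs: r0:Add2,r1:4,r2:32,r3:4,r4:Mul1,r5:16
  c8: issue MUL r4<-Mul2  regs: r0:Add2,r1:4,r2:32,r3:4,r4:Mul2,r5:16
  c9: issue ADD r2<-Add3  regs: r0:Add2,r1:4,r2:Add3,r3:4,r4:Mul2,r5:16
  c10: CDB Add1=48; issue ADD r5<-Add1  regs: r0:Add2,r1:4,r2:Add3,r3:4,r4:Mul2,r5:Add1
  c11: stall  regs: r0:Add2,r1:4,r2:Add3,r3:4,r4:Mul2,r5:Add1
  c12: CDB Mul1=512; stall  regs: r0:Add2,r1:4,r2:Add3,r3:4,r4:Mul2,r5:Add1
  c13: CDB Mul2=16; stall  regs: r0:Add2,r1:4,r2:Add3,r3:4,r4:16,r5:Add1
  c14: stall  regs: r0:Add2,r1:4,r2:Add3,r3:4,r4:16,r5:Add1
  c15: CDB Add2=528; issue SUB r4<-Add2  regs: r0:528,r1:4,r2:Add3,r3:4,r4:Add2,r5:Add1
  c16: CDB Add3=48; issue ADD r1<-Add3  regs: r0:528,r1:Add3,r2:48,r3:4,r4:Add2,r5:Add1
  c17: -  regs: r0:528,r1:Add3,r2:48,r3:4,r4:Add2,r5:Add1
  c18: CDB Add1=544  regs: r0:528,r1:Add3,r2:48,r3:4,r4:Add2,r5:544

STATUS = VALUE 544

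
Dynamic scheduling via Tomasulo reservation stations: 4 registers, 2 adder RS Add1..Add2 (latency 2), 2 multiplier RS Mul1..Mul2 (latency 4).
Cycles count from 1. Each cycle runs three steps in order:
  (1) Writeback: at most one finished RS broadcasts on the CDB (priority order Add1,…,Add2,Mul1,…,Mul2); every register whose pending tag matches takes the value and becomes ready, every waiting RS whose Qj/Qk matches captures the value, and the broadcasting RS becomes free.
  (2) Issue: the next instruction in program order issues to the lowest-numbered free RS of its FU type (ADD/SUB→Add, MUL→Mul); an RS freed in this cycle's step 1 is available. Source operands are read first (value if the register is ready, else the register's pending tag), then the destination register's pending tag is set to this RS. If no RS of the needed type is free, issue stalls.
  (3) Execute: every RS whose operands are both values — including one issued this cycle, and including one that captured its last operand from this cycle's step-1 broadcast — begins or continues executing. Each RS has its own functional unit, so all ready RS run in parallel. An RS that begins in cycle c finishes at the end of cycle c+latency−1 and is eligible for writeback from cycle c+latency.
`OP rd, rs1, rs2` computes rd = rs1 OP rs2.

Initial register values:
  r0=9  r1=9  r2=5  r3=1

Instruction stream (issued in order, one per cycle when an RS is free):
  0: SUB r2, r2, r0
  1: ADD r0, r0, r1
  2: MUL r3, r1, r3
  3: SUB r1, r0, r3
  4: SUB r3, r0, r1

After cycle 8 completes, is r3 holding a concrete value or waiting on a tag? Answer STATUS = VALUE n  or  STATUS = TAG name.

STATUS = TAG Add2

  c1: issue SUB r2<-Add1  regs: r0:9,r1:9,r2:Add1,r3:1
  c2: issue ADD r0<-Add2  regs: r0:Add2,r1:9,r2:Add1,r3:1
  c3: CDB Add1=-4; issue MUL r3<-Mul1  regs: r0:Add2,r1:9,r2:-4,r3:Mul1
  c4: CDB Add2=18; issue SUB r1<-Add1  regs: r0:18,r1:Add1,r2:-4,r3:Mul1
  c5: issue SUB r3<-Add2  regs: r0:18,r1:Add1,r2:-4,r3:Add2
  c6: -  regs: r0:18,r1:Add1,r2:-4,r3:Add2
  c7: CDB Mul1=9  regs: r0:18,r1:Add1,r2:-4,r3:Add2
  c8: -  regs: r0:18,r1:Add1,r2:-4,r3:Add2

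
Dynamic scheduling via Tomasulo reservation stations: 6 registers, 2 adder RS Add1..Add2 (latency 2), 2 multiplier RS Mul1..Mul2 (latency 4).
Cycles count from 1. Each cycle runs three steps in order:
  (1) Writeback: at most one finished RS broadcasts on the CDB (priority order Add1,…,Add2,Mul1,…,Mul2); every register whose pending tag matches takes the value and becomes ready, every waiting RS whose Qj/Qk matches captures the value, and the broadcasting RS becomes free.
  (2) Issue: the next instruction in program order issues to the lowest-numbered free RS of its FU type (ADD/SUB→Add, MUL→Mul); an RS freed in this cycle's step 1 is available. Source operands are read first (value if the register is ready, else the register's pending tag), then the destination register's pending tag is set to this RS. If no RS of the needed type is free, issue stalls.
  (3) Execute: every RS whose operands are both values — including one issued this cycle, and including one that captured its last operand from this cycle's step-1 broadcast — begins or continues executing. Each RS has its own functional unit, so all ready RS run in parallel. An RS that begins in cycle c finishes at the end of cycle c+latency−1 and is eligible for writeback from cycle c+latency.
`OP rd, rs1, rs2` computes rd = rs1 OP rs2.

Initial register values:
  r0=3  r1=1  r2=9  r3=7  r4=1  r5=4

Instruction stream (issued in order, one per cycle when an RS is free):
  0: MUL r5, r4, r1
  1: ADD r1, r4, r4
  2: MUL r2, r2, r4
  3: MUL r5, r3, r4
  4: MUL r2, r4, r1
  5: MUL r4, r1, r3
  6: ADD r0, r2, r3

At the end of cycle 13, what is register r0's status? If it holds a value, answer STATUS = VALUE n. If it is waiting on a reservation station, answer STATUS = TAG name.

STATUS = VALUE 9

c1: issue MUL r5<-Mul1 | r0:3,r1:1,r2:9,r3:7,r4:1,r5:Mul1
c2: issue ADD r1<-Add1 | r0:3,r1:Add1,r2:9,r3:7,r4:1,r5:Mul1
c3: issue MUL r2<-Mul2 | r0:3,r1:Add1,r2:Mul2,r3:7,r4:1,r5:Mul1
c4: CDB Add1=2; stall | r0:3,r1:2,r2:Mul2,r3:7,r4:1,r5:Mul1
c5: CDB Mul1=1; issue MUL r5<-Mul1 | r0:3,r1:2,r2:Mul2,r3:7,r4:1,r5:Mul1
c6: stall | r0:3,r1:2,r2:Mul2,r3:7,r4:1,r5:Mul1
c7: CDB Mul2=9; issue MUL r2<-Mul2 | r0:3,r1:2,r2:Mul2,r3:7,r4:1,r5:Mul1
c8: stall | r0:3,r1:2,r2:Mul2,r3:7,r4:1,r5:Mul1
c9: CDB Mul1=7; issue MUL r4<-Mul1 | r0:3,r1:2,r2:Mul2,r3:7,r4:Mul1,r5:7
c10: issue ADD r0<-Add1 | r0:Add1,r1:2,r2:Mul2,r3:7,r4:Mul1,r5:7
c11: CDB Mul2=2 | r0:Add1,r1:2,r2:2,r3:7,r4:Mul1,r5:7
c12: - | r0:Add1,r1:2,r2:2,r3:7,r4:Mul1,r5:7
c13: CDB Add1=9 | r0:9,r1:2,r2:2,r3:7,r4:Mul1,r5:7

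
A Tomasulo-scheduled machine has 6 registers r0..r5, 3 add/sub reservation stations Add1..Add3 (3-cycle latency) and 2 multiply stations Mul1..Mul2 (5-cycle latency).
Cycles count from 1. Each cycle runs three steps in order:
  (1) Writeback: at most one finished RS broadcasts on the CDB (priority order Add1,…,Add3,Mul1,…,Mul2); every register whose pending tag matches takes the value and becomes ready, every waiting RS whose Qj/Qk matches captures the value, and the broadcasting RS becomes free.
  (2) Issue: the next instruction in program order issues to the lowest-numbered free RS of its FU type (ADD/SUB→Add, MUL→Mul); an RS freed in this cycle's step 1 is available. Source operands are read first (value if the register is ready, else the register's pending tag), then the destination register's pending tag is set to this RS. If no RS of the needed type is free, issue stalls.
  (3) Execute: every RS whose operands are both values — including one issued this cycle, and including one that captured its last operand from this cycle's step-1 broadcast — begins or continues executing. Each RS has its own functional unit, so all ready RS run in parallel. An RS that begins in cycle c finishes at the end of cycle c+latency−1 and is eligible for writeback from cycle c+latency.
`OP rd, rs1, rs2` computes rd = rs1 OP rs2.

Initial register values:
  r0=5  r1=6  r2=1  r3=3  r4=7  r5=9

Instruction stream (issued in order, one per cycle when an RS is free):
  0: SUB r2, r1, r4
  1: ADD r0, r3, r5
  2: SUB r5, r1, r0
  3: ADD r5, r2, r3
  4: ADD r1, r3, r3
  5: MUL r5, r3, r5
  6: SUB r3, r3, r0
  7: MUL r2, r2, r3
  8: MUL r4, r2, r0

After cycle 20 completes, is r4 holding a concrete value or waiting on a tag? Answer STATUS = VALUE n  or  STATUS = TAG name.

cycle 1: issue SUB r2<-Add1 // r0:5,r1:6,r2:Add1,r3:3,r4:7,r5:9
cycle 2: issue ADD r0<-Add2 // r0:Add2,r1:6,r2:Add1,r3:3,r4:7,r5:9
cycle 3: issue SUB r5<-Add3 // r0:Add2,r1:6,r2:Add1,r3:3,r4:7,r5:Add3
cycle 4: CDB Add1=-1; issue ADD r5<-Add1 // r0:Add2,r1:6,r2:-1,r3:3,r4:7,r5:Add1
cycle 5: CDB Add2=12; issue ADD r1<-Add2 // r0:12,r1:Add2,r2:-1,r3:3,r4:7,r5:Add1
cycle 6: issue MUL r5<-Mul1 // r0:12,r1:Add2,r2:-1,r3:3,r4:7,r5:Mul1
cycle 7: CDB Add1=2; issue SUB r3<-Add1 // r0:12,r1:Add2,r2:-1,r3:Add1,r4:7,r5:Mul1
cycle 8: CDB Add2=6; issue MUL r2<-Mul2 // r0:12,r1:6,r2:Mul2,r3:Add1,r4:7,r5:Mul1
cycle 9: CDB Add3=-6; stall // r0:12,r1:6,r2:Mul2,r3:Add1,r4:7,r5:Mul1
cycle 10: CDB Add1=-9; stall // r0:12,r1:6,r2:Mul2,r3:-9,r4:7,r5:Mul1
cycle 11: stall // r0:12,r1:6,r2:Mul2,r3:-9,r4:7,r5:Mul1
cycle 12: CDB Mul1=6; issue MUL r4<-Mul1 // r0:12,r1:6,r2:Mul2,r3:-9,r4:Mul1,r5:6
cycle 13: - // r0:12,r1:6,r2:Mul2,r3:-9,r4:Mul1,r5:6
cycle 14: - // r0:12,r1:6,r2:Mul2,r3:-9,r4:Mul1,r5:6
cycle 15: CDB Mul2=9 // r0:12,r1:6,r2:9,r3:-9,r4:Mul1,r5:6
cycle 16: - // r0:12,r1:6,r2:9,r3:-9,r4:Mul1,r5:6
cycle 17: - // r0:12,r1:6,r2:9,r3:-9,r4:Mul1,r5:6
cycle 18: - // r0:12,r1:6,r2:9,r3:-9,r4:Mul1,r5:6
cycle 19: - // r0:12,r1:6,r2:9,r3:-9,r4:Mul1,r5:6
cycle 20: CDB Mul1=108 // r0:12,r1:6,r2:9,r3:-9,r4:108,r5:6

STATUS = VALUE 108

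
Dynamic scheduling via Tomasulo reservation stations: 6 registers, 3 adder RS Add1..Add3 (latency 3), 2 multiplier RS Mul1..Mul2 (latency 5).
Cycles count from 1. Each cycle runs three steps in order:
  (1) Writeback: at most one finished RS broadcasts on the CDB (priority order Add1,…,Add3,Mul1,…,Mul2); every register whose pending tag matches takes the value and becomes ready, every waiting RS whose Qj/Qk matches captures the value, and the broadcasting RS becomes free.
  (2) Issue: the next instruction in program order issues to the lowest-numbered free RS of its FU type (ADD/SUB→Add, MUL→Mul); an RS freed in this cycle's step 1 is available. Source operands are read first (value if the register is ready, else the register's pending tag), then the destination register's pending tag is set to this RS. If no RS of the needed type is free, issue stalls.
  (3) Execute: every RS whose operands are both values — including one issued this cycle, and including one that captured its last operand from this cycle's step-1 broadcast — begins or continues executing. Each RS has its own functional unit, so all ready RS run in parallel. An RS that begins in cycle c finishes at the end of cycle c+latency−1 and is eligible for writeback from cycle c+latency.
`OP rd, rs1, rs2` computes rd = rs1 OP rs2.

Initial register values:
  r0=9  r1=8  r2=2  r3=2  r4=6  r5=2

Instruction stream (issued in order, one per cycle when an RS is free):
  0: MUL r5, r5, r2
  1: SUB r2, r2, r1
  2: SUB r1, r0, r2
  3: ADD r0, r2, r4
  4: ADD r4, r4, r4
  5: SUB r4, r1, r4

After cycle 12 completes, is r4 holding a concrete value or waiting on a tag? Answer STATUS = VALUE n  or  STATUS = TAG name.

STATUS = VALUE 3

  c1: issue MUL r5<-Mul1  regs: r0:9,r1:8,r2:2,r3:2,r4:6,r5:Mul1
  c2: issue SUB r2<-Add1  regs: r0:9,r1:8,r2:Add1,r3:2,r4:6,r5:Mul1
  c3: issue SUB r1<-Add2  regs: r0:9,r1:Add2,r2:Add1,r3:2,r4:6,r5:Mul1
  c4: issue ADD r0<-Add3  regs: r0:Add3,r1:Add2,r2:Add1,r3:2,r4:6,r5:Mul1
  c5: CDB Add1=-6; issue ADD r4<-Add1  regs: r0:Add3,r1:Add2,r2:-6,r3:2,r4:Add1,r5:Mul1
  c6: CDB Mul1=4; stall  regs: r0:Add3,r1:Add2,r2:-6,r3:2,r4:Add1,r5:4
  c7: stall  regs: r0:Add3,r1:Add2,r2:-6,r3:2,r4:Add1,r5:4
  c8: CDB Add1=12; issue SUB r4<-Add1  regs: r0:Add3,r1:Add2,r2:-6,r3:2,r4:Add1,r5:4
  c9: CDB Add2=15  regs: r0:Add3,r1:15,r2:-6,r3:2,r4:Add1,r5:4
  c10: CDB Add3=0  regs: r0:0,r1:15,r2:-6,r3:2,r4:Add1,r5:4
  c11: -  regs: r0:0,r1:15,r2:-6,r3:2,r4:Add1,r5:4
  c12: CDB Add1=3  regs: r0:0,r1:15,r2:-6,r3:2,r4:3,r5:4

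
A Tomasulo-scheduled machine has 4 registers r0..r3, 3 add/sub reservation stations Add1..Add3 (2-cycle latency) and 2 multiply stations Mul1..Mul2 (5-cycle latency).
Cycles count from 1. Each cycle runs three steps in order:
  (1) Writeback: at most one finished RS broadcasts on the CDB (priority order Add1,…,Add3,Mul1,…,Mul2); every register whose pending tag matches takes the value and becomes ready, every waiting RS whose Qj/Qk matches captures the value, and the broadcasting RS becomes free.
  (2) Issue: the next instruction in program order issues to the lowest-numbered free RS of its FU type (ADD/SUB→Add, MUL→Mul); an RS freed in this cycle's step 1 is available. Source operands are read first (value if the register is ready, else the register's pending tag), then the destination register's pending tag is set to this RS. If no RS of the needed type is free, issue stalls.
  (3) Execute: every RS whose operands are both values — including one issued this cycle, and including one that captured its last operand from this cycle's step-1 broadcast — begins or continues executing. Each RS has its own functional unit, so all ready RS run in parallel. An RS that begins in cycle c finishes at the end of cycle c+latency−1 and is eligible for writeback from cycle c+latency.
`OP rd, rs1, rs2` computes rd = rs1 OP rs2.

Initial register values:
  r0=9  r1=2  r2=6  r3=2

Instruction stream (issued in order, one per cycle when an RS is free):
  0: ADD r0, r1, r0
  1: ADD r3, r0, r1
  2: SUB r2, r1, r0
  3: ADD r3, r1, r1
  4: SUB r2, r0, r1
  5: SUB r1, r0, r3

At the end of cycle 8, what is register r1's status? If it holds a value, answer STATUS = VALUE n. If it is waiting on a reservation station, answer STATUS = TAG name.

STATUS = TAG Add2

cycle 1: issue ADD r0<-Add1 // r0:Add1,r1:2,r2:6,r3:2
cycle 2: issue ADD r3<-Add2 // r0:Add1,r1:2,r2:6,r3:Add2
cycle 3: CDB Add1=11; issue SUB r2<-Add1 // r0:11,r1:2,r2:Add1,r3:Add2
cycle 4: issue ADD r3<-Add3 // r0:11,r1:2,r2:Add1,r3:Add3
cycle 5: CDB Add1=-9; issue SUB r2<-Add1 // r0:11,r1:2,r2:Add1,r3:Add3
cycle 6: CDB Add2=13; issue SUB r1<-Add2 // r0:11,r1:Add2,r2:Add1,r3:Add3
cycle 7: CDB Add1=9 // r0:11,r1:Add2,r2:9,r3:Add3
cycle 8: CDB Add3=4 // r0:11,r1:Add2,r2:9,r3:4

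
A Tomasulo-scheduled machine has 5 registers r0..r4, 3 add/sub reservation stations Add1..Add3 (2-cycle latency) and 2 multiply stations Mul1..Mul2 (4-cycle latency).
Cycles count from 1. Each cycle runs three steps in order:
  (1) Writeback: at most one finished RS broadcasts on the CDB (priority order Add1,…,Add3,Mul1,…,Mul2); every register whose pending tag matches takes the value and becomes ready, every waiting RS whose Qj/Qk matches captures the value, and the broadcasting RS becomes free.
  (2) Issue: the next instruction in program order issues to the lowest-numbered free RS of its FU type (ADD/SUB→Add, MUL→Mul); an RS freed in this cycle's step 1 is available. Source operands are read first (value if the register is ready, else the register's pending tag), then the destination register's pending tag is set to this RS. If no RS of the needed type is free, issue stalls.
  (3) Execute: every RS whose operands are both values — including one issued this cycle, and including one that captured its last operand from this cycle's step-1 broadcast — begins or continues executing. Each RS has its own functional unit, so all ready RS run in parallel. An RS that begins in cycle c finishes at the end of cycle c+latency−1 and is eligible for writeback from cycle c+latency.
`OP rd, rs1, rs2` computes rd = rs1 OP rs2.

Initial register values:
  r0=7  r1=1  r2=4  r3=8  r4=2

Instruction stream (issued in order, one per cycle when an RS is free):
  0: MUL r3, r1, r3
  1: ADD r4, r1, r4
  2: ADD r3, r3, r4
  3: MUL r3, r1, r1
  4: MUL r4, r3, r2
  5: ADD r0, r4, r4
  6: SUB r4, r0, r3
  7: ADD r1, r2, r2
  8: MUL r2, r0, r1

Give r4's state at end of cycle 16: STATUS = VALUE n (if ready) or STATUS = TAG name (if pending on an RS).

STATUS = VALUE 7

  c1: issue MUL r3<-Mul1  regs: r0:7,r1:1,r2:4,r3:Mul1,r4:2
  c2: issue ADD r4<-Add1  regs: r0:7,r1:1,r2:4,r3:Mul1,r4:Add1
  c3: issue ADD r3<-Add2  regs: r0:7,r1:1,r2:4,r3:Add2,r4:Add1
  c4: CDB Add1=3; issue MUL r3<-Mul2  regs: r0:7,r1:1,r2:4,r3:Mul2,r4:3
  c5: CDB Mul1=8; issue MUL r4<-Mul1  regs: r0:7,r1:1,r2:4,r3:Mul2,r4:Mul1
  c6: issue ADD r0<-Add1  regs: r0:Add1,r1:1,r2:4,r3:Mul2,r4:Mul1
  c7: CDB Add2=11; issue SUB r4<-Add2  regs: r0:Add1,r1:1,r2:4,r3:Mul2,r4:Add2
  c8: CDB Mul2=1; issue ADD r1<-Add3  regs: r0:Add1,r1:Add3,r2:4,r3:1,r4:Add2
  c9: issue MUL r2<-Mul2  regs: r0:Add1,r1:Add3,r2:Mul2,r3:1,r4:Add2
  c10: CDB Add3=8  regs: r0:Add1,r1:8,r2:Mul2,r3:1,r4:Add2
  c11: -  regs: r0:Add1,r1:8,r2:Mul2,r3:1,r4:Add2
  c12: CDB Mul1=4  regs: r0:Add1,r1:8,r2:Mul2,r3:1,r4:Add2
  c13: -  regs: r0:Add1,r1:8,r2:Mul2,r3:1,r4:Add2
  c14: CDB Add1=8  regs: r0:8,r1:8,r2:Mul2,r3:1,r4:Add2
  c15: -  regs: r0:8,r1:8,r2:Mul2,r3:1,r4:Add2
  c16: CDB Add2=7  regs: r0:8,r1:8,r2:Mul2,r3:1,r4:7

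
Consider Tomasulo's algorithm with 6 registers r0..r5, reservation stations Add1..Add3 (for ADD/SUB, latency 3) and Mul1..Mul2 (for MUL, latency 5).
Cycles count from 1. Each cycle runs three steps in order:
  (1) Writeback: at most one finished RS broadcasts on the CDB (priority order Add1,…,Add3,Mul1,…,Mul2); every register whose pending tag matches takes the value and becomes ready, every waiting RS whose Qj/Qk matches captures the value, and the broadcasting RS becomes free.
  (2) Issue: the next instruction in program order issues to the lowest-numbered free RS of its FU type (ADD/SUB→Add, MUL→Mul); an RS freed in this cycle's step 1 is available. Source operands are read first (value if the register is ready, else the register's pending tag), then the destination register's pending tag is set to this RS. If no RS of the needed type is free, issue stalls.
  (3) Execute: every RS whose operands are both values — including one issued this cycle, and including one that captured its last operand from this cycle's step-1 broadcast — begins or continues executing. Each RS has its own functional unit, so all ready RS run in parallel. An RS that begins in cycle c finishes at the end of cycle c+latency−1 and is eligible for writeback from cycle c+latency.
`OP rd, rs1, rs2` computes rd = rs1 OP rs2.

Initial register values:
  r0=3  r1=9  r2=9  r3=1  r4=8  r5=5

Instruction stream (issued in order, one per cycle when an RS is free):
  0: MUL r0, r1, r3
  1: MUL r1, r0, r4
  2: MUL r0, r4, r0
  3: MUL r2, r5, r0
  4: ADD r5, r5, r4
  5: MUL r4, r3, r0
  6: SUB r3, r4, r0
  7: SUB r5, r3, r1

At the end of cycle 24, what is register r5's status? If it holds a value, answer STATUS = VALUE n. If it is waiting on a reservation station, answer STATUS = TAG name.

STATUS = VALUE -72

  c1: issue MUL r0<-Mul1  regs: r0:Mul1,r1:9,r2:9,r3:1,r4:8,r5:5
  c2: issue MUL r1<-Mul2  regs: r0:Mul1,r1:Mul2,r2:9,r3:1,r4:8,r5:5
  c3: stall  regs: r0:Mul1,r1:Mul2,r2:9,r3:1,r4:8,r5:5
  c4: stall  regs: r0:Mul1,r1:Mul2,r2:9,r3:1,r4:8,r5:5
  c5: stall  regs: r0:Mul1,r1:Mul2,r2:9,r3:1,r4:8,r5:5
  c6: CDB Mul1=9; issue MUL r0<-Mul1  regs: r0:Mul1,r1:Mul2,r2:9,r3:1,r4:8,r5:5
  c7: stall  regs: r0:Mul1,r1:Mul2,r2:9,r3:1,r4:8,r5:5
  c8: stall  regs: r0:Mul1,r1:Mul2,r2:9,r3:1,r4:8,r5:5
  c9: stall  regs: r0:Mul1,r1:Mul2,r2:9,r3:1,r4:8,r5:5
  c10: stall  regs: r0:Mul1,r1:Mul2,r2:9,r3:1,r4:8,r5:5
  c11: CDB Mul1=72; issue MUL r2<-Mul1  regs: r0:72,r1:Mul2,r2:Mul1,r3:1,r4:8,r5:5
  c12: CDB Mul2=72; issue ADD r5<-Add1  regs: r0:72,r1:72,r2:Mul1,r3:1,r4:8,r5:Add1
  c13: issue MUL r4<-Mul2  regs: r0:72,r1:72,r2:Mul1,r3:1,r4:Mul2,r5:Add1
  c14: issue SUB r3<-Add2  regs: r0:72,r1:72,r2:Mul1,r3:Add2,r4:Mul2,r5:Add1
  c15: CDB Add1=13; issue SUB r5<-Add1  regs: r0:72,r1:72,r2:Mul1,r3:Add2,r4:Mul2,r5:Add1
  c16: CDB Mul1=360  regs: r0:72,r1:72,r2:360,r3:Add2,r4:Mul2,r5:Add1
  c17: -  regs: r0:72,r1:72,r2:360,r3:Add2,r4:Mul2,r5:Add1
  c18: CDB Mul2=72  regs: r0:72,r1:72,r2:360,r3:Add2,r4:72,r5:Add1
  c19: -  regs: r0:72,r1:72,r2:360,r3:Add2,r4:72,r5:Add1
  c20: -  regs: r0:72,r1:72,r2:360,r3:Add2,r4:72,r5:Add1
  c21: CDB Add2=0  regs: r0:72,r1:72,r2:360,r3:0,r4:72,r5:Add1
  c22: -  regs: r0:72,r1:72,r2:360,r3:0,r4:72,r5:Add1
  c23: -  regs: r0:72,r1:72,r2:360,r3:0,r4:72,r5:Add1
  c24: CDB Add1=-72  regs: r0:72,r1:72,r2:360,r3:0,r4:72,r5:-72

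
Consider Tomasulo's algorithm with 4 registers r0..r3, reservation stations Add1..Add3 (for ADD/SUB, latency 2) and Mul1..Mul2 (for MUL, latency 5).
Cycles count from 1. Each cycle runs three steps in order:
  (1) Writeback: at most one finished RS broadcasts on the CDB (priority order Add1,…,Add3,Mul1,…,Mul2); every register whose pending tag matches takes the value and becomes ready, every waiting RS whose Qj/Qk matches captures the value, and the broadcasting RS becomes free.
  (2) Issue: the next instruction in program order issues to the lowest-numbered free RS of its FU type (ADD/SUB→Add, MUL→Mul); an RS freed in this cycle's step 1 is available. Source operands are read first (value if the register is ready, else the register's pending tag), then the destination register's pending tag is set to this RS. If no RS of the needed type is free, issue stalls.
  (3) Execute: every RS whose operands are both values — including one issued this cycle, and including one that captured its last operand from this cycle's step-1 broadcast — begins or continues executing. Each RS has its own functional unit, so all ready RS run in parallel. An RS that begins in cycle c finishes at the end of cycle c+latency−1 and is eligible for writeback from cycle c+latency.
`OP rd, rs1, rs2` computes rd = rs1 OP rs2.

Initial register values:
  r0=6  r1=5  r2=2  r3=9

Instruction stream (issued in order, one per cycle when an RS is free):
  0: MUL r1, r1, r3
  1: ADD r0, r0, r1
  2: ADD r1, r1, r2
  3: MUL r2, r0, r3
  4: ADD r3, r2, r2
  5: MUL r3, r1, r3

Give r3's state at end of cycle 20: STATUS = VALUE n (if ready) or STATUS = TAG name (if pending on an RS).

STATUS = VALUE 43146

  c1: issue MUL r1<-Mul1  regs: r0:6,r1:Mul1,r2:2,r3:9
  c2: issue ADD r0<-Add1  regs: r0:Add1,r1:Mul1,r2:2,r3:9
  c3: issue ADD r1<-Add2  regs: r0:Add1,r1:Add2,r2:2,r3:9
  c4: issue MUL r2<-Mul2  regs: r0:Add1,r1:Add2,r2:Mul2,r3:9
  c5: issue ADD r3<-Add3  regs: r0:Add1,r1:Add2,r2:Mul2,r3:Add3
  c6: CDB Mul1=45; issue MUL r3<-Mul1  regs: r0:Add1,r1:Add2,r2:Mul2,r3:Mul1
  c7: -  regs: r0:Add1,r1:Add2,r2:Mul2,r3:Mul1
  c8: CDB Add1=51  regs: r0:51,r1:Add2,r2:Mul2,r3:Mul1
  c9: CDB Add2=47  regs: r0:51,r1:47,r2:Mul2,r3:Mul1
  c10: -  regs: r0:51,r1:47,r2:Mul2,r3:Mul1
  c11: -  regs: r0:51,r1:47,r2:Mul2,r3:Mul1
  c12: -  regs: r0:51,r1:47,r2:Mul2,r3:Mul1
  c13: CDB Mul2=459  regs: r0:51,r1:47,r2:459,r3:Mul1
  c14: -  regs: r0:51,r1:47,r2:459,r3:Mul1
  c15: CDB Add3=918  regs: r0:51,r1:47,r2:459,r3:Mul1
  c16: -  regs: r0:51,r1:47,r2:459,r3:Mul1
  c17: -  regs: r0:51,r1:47,r2:459,r3:Mul1
  c18: -  regs: r0:51,r1:47,r2:459,r3:Mul1
  c19: -  regs: r0:51,r1:47,r2:459,r3:Mul1
  c20: CDB Mul1=43146  regs: r0:51,r1:47,r2:459,r3:43146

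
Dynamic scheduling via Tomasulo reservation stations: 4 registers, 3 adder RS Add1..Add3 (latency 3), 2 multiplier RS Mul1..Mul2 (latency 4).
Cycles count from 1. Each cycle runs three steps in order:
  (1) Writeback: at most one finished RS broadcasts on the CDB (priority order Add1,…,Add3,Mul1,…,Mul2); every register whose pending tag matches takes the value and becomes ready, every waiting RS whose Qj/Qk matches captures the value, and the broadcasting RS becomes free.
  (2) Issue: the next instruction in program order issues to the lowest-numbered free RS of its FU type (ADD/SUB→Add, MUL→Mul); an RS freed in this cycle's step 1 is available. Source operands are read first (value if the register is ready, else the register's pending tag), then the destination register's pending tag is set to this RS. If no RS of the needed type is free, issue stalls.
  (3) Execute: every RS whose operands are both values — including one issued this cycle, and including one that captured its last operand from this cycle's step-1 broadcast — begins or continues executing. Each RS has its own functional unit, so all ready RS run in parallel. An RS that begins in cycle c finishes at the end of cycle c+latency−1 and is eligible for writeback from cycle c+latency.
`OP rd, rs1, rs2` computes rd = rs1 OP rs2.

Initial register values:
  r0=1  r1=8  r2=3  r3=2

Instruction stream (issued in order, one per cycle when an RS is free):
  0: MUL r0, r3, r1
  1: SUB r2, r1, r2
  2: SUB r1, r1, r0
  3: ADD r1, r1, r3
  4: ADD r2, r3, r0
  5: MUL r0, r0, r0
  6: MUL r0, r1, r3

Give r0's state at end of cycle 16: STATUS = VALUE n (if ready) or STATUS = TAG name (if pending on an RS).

  c1: issue MUL r0<-Mul1  regs: r0:Mul1,r1:8,r2:3,r3:2
  c2: issue SUB r2<-Add1  regs: r0:Mul1,r1:8,r2:Add1,r3:2
  c3: issue SUB r1<-Add2  regs: r0:Mul1,r1:Add2,r2:Add1,r3:2
  c4: issue ADD r1<-Add3  regs: r0:Mul1,r1:Add3,r2:Add1,r3:2
  c5: CDB Add1=5; issue ADD r2<-Add1  regs: r0:Mul1,r1:Add3,r2:Add1,r3:2
  c6: CDB Mul1=16; issue MUL r0<-Mul1  regs: r0:Mul1,r1:Add3,r2:Add1,r3:2
  c7: issue MUL r0<-Mul2  regs: r0:Mul2,r1:Add3,r2:Add1,r3:2
  c8: -  regs: r0:Mul2,r1:Add3,r2:Add1,r3:2
  c9: CDB Add1=18  regs: r0:Mul2,r1:Add3,r2:18,r3:2
  c10: CDB Add2=-8  regs: r0:Mul2,r1:Add3,r2:18,r3:2
  c11: CDB Mul1=256  regs: r0:Mul2,r1:Add3,r2:18,r3:2
  c12: -  regs: r0:Mul2,r1:Add3,r2:18,r3:2
  c13: CDB Add3=-6  regs: r0:Mul2,r1:-6,r2:18,r3:2
  c14: -  regs: r0:Mul2,r1:-6,r2:18,r3:2
  c15: -  regs: r0:Mul2,r1:-6,r2:18,r3:2
  c16: -  regs: r0:Mul2,r1:-6,r2:18,r3:2

STATUS = TAG Mul2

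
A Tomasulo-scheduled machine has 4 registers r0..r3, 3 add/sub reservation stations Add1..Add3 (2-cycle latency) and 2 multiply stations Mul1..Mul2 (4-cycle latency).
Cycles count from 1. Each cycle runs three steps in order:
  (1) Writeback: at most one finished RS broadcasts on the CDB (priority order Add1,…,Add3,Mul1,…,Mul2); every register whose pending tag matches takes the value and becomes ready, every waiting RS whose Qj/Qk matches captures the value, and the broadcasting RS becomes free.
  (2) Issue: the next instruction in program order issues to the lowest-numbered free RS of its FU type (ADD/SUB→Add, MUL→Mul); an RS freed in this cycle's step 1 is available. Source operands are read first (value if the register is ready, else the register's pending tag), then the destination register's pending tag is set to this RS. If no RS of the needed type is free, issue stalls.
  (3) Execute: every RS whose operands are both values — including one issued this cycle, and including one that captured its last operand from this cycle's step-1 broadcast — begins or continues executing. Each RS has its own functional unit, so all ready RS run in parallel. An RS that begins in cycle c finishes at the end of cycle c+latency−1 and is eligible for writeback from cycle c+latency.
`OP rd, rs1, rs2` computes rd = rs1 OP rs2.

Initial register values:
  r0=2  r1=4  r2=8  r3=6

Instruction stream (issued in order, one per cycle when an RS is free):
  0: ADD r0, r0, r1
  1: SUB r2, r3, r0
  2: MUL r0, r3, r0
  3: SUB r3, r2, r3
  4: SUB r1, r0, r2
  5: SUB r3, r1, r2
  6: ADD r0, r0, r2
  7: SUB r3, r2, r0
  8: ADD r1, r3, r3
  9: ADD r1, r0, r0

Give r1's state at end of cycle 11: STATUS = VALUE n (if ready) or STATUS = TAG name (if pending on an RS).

STATUS = TAG Add2

  c1: issue ADD r0<-Add1  regs: r0:Add1,r1:4,r2:8,r3:6
  c2: issue SUB r2<-Add2  regs: r0:Add1,r1:4,r2:Add2,r3:6
  c3: CDB Add1=6; issue MUL r0<-Mul1  regs: r0:Mul1,r1:4,r2:Add2,r3:6
  c4: issue SUB r3<-Add1  regs: r0:Mul1,r1:4,r2:Add2,r3:Add1
  c5: CDB Add2=0; issue SUB r1<-Add2  regs: r0:Mul1,r1:Add2,r2:0,r3:Add1
  c6: issue SUB r3<-Add3  regs: r0:Mul1,r1:Add2,r2:0,r3:Add3
  c7: CDB Add1=-6; issue ADD r0<-Add1  regs: r0:Add1,r1:Add2,r2:0,r3:Add3
  c8: CDB Mul1=36; stall  regs: r0:Add1,r1:Add2,r2:0,r3:Add3
  c9: stall  regs: r0:Add1,r1:Add2,r2:0,r3:Add3
  c10: CDB Add1=36; issue SUB r3<-Add1  regs: r0:36,r1:Add2,r2:0,r3:Add1
  c11: CDB Add2=36; issue ADD r1<-Add2  regs: r0:36,r1:Add2,r2:0,r3:Add1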